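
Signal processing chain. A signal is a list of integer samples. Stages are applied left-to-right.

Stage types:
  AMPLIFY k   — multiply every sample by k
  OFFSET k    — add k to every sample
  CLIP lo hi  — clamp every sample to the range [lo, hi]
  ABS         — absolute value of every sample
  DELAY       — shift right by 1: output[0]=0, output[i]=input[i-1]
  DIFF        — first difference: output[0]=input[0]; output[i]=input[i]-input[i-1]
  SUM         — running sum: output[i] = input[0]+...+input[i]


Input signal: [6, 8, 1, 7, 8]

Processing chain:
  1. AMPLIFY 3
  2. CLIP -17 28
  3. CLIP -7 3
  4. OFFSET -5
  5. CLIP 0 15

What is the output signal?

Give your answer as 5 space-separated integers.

Answer: 0 0 0 0 0

Derivation:
Input: [6, 8, 1, 7, 8]
Stage 1 (AMPLIFY 3): 6*3=18, 8*3=24, 1*3=3, 7*3=21, 8*3=24 -> [18, 24, 3, 21, 24]
Stage 2 (CLIP -17 28): clip(18,-17,28)=18, clip(24,-17,28)=24, clip(3,-17,28)=3, clip(21,-17,28)=21, clip(24,-17,28)=24 -> [18, 24, 3, 21, 24]
Stage 3 (CLIP -7 3): clip(18,-7,3)=3, clip(24,-7,3)=3, clip(3,-7,3)=3, clip(21,-7,3)=3, clip(24,-7,3)=3 -> [3, 3, 3, 3, 3]
Stage 4 (OFFSET -5): 3+-5=-2, 3+-5=-2, 3+-5=-2, 3+-5=-2, 3+-5=-2 -> [-2, -2, -2, -2, -2]
Stage 5 (CLIP 0 15): clip(-2,0,15)=0, clip(-2,0,15)=0, clip(-2,0,15)=0, clip(-2,0,15)=0, clip(-2,0,15)=0 -> [0, 0, 0, 0, 0]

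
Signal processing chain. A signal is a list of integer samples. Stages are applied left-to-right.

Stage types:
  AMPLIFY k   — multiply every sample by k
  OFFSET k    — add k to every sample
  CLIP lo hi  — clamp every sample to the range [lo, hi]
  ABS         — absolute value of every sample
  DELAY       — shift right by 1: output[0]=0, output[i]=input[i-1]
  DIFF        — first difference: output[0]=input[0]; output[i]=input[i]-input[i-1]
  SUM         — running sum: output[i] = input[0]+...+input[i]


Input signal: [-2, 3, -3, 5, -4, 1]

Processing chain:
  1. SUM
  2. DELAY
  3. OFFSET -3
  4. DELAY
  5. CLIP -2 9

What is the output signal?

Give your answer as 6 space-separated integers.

Answer: 0 -2 -2 -2 -2 0

Derivation:
Input: [-2, 3, -3, 5, -4, 1]
Stage 1 (SUM): sum[0..0]=-2, sum[0..1]=1, sum[0..2]=-2, sum[0..3]=3, sum[0..4]=-1, sum[0..5]=0 -> [-2, 1, -2, 3, -1, 0]
Stage 2 (DELAY): [0, -2, 1, -2, 3, -1] = [0, -2, 1, -2, 3, -1] -> [0, -2, 1, -2, 3, -1]
Stage 3 (OFFSET -3): 0+-3=-3, -2+-3=-5, 1+-3=-2, -2+-3=-5, 3+-3=0, -1+-3=-4 -> [-3, -5, -2, -5, 0, -4]
Stage 4 (DELAY): [0, -3, -5, -2, -5, 0] = [0, -3, -5, -2, -5, 0] -> [0, -3, -5, -2, -5, 0]
Stage 5 (CLIP -2 9): clip(0,-2,9)=0, clip(-3,-2,9)=-2, clip(-5,-2,9)=-2, clip(-2,-2,9)=-2, clip(-5,-2,9)=-2, clip(0,-2,9)=0 -> [0, -2, -2, -2, -2, 0]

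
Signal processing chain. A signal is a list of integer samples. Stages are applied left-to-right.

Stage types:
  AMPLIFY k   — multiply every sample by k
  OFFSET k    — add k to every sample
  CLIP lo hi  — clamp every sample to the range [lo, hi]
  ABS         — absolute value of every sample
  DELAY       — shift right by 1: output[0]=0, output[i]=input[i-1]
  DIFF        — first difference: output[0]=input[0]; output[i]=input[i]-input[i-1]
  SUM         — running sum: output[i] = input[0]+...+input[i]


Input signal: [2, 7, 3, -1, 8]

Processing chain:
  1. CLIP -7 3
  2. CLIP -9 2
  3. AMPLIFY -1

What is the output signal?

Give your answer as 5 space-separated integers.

Answer: -2 -2 -2 1 -2

Derivation:
Input: [2, 7, 3, -1, 8]
Stage 1 (CLIP -7 3): clip(2,-7,3)=2, clip(7,-7,3)=3, clip(3,-7,3)=3, clip(-1,-7,3)=-1, clip(8,-7,3)=3 -> [2, 3, 3, -1, 3]
Stage 2 (CLIP -9 2): clip(2,-9,2)=2, clip(3,-9,2)=2, clip(3,-9,2)=2, clip(-1,-9,2)=-1, clip(3,-9,2)=2 -> [2, 2, 2, -1, 2]
Stage 3 (AMPLIFY -1): 2*-1=-2, 2*-1=-2, 2*-1=-2, -1*-1=1, 2*-1=-2 -> [-2, -2, -2, 1, -2]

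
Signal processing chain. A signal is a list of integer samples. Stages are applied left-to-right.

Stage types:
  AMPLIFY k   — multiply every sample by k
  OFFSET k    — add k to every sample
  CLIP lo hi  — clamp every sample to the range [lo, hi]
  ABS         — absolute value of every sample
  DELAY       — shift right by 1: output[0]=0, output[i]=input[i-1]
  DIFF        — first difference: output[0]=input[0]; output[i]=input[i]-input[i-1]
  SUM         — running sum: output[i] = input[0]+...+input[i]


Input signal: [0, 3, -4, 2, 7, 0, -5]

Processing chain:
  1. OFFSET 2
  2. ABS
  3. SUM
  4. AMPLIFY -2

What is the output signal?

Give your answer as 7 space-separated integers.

Answer: -4 -14 -18 -26 -44 -48 -54

Derivation:
Input: [0, 3, -4, 2, 7, 0, -5]
Stage 1 (OFFSET 2): 0+2=2, 3+2=5, -4+2=-2, 2+2=4, 7+2=9, 0+2=2, -5+2=-3 -> [2, 5, -2, 4, 9, 2, -3]
Stage 2 (ABS): |2|=2, |5|=5, |-2|=2, |4|=4, |9|=9, |2|=2, |-3|=3 -> [2, 5, 2, 4, 9, 2, 3]
Stage 3 (SUM): sum[0..0]=2, sum[0..1]=7, sum[0..2]=9, sum[0..3]=13, sum[0..4]=22, sum[0..5]=24, sum[0..6]=27 -> [2, 7, 9, 13, 22, 24, 27]
Stage 4 (AMPLIFY -2): 2*-2=-4, 7*-2=-14, 9*-2=-18, 13*-2=-26, 22*-2=-44, 24*-2=-48, 27*-2=-54 -> [-4, -14, -18, -26, -44, -48, -54]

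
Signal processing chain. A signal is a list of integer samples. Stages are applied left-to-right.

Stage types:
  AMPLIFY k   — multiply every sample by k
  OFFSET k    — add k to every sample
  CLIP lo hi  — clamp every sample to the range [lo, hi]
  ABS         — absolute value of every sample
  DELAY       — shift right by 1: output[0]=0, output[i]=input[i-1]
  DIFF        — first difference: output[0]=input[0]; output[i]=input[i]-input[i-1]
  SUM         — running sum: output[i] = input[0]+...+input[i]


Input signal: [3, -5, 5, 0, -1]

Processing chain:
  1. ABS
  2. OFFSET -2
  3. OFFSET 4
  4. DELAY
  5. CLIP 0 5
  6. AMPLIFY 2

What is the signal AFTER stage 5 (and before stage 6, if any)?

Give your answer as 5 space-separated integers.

Input: [3, -5, 5, 0, -1]
Stage 1 (ABS): |3|=3, |-5|=5, |5|=5, |0|=0, |-1|=1 -> [3, 5, 5, 0, 1]
Stage 2 (OFFSET -2): 3+-2=1, 5+-2=3, 5+-2=3, 0+-2=-2, 1+-2=-1 -> [1, 3, 3, -2, -1]
Stage 3 (OFFSET 4): 1+4=5, 3+4=7, 3+4=7, -2+4=2, -1+4=3 -> [5, 7, 7, 2, 3]
Stage 4 (DELAY): [0, 5, 7, 7, 2] = [0, 5, 7, 7, 2] -> [0, 5, 7, 7, 2]
Stage 5 (CLIP 0 5): clip(0,0,5)=0, clip(5,0,5)=5, clip(7,0,5)=5, clip(7,0,5)=5, clip(2,0,5)=2 -> [0, 5, 5, 5, 2]

Answer: 0 5 5 5 2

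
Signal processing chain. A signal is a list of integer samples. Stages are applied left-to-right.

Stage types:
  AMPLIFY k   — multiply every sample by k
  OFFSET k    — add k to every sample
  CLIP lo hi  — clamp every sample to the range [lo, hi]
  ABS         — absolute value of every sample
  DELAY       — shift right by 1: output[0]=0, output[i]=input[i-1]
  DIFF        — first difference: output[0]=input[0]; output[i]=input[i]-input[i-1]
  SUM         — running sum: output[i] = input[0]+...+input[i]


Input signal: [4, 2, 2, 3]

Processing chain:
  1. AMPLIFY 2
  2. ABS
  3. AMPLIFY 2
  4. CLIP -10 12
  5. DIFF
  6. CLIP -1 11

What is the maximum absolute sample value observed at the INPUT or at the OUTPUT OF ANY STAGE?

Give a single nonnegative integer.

Input: [4, 2, 2, 3] (max |s|=4)
Stage 1 (AMPLIFY 2): 4*2=8, 2*2=4, 2*2=4, 3*2=6 -> [8, 4, 4, 6] (max |s|=8)
Stage 2 (ABS): |8|=8, |4|=4, |4|=4, |6|=6 -> [8, 4, 4, 6] (max |s|=8)
Stage 3 (AMPLIFY 2): 8*2=16, 4*2=8, 4*2=8, 6*2=12 -> [16, 8, 8, 12] (max |s|=16)
Stage 4 (CLIP -10 12): clip(16,-10,12)=12, clip(8,-10,12)=8, clip(8,-10,12)=8, clip(12,-10,12)=12 -> [12, 8, 8, 12] (max |s|=12)
Stage 5 (DIFF): s[0]=12, 8-12=-4, 8-8=0, 12-8=4 -> [12, -4, 0, 4] (max |s|=12)
Stage 6 (CLIP -1 11): clip(12,-1,11)=11, clip(-4,-1,11)=-1, clip(0,-1,11)=0, clip(4,-1,11)=4 -> [11, -1, 0, 4] (max |s|=11)
Overall max amplitude: 16

Answer: 16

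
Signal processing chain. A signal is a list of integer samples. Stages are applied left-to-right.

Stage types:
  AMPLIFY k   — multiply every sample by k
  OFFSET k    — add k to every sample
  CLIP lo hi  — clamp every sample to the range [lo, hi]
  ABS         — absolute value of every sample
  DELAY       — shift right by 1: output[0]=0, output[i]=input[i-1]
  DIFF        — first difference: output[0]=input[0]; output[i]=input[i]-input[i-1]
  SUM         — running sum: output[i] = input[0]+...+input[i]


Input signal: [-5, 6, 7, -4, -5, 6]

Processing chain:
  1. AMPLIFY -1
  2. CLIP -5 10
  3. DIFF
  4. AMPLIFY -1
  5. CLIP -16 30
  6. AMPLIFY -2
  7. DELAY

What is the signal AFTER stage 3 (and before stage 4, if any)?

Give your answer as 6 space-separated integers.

Input: [-5, 6, 7, -4, -5, 6]
Stage 1 (AMPLIFY -1): -5*-1=5, 6*-1=-6, 7*-1=-7, -4*-1=4, -5*-1=5, 6*-1=-6 -> [5, -6, -7, 4, 5, -6]
Stage 2 (CLIP -5 10): clip(5,-5,10)=5, clip(-6,-5,10)=-5, clip(-7,-5,10)=-5, clip(4,-5,10)=4, clip(5,-5,10)=5, clip(-6,-5,10)=-5 -> [5, -5, -5, 4, 5, -5]
Stage 3 (DIFF): s[0]=5, -5-5=-10, -5--5=0, 4--5=9, 5-4=1, -5-5=-10 -> [5, -10, 0, 9, 1, -10]

Answer: 5 -10 0 9 1 -10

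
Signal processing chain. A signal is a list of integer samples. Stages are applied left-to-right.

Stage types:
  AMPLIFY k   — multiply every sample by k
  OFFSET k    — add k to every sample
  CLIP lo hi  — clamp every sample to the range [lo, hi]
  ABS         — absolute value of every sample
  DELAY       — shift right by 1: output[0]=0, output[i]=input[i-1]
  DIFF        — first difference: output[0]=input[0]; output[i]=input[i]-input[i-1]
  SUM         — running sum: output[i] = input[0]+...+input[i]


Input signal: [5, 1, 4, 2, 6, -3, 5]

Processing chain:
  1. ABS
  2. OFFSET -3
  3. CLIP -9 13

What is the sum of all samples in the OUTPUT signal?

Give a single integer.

Answer: 5

Derivation:
Input: [5, 1, 4, 2, 6, -3, 5]
Stage 1 (ABS): |5|=5, |1|=1, |4|=4, |2|=2, |6|=6, |-3|=3, |5|=5 -> [5, 1, 4, 2, 6, 3, 5]
Stage 2 (OFFSET -3): 5+-3=2, 1+-3=-2, 4+-3=1, 2+-3=-1, 6+-3=3, 3+-3=0, 5+-3=2 -> [2, -2, 1, -1, 3, 0, 2]
Stage 3 (CLIP -9 13): clip(2,-9,13)=2, clip(-2,-9,13)=-2, clip(1,-9,13)=1, clip(-1,-9,13)=-1, clip(3,-9,13)=3, clip(0,-9,13)=0, clip(2,-9,13)=2 -> [2, -2, 1, -1, 3, 0, 2]
Output sum: 5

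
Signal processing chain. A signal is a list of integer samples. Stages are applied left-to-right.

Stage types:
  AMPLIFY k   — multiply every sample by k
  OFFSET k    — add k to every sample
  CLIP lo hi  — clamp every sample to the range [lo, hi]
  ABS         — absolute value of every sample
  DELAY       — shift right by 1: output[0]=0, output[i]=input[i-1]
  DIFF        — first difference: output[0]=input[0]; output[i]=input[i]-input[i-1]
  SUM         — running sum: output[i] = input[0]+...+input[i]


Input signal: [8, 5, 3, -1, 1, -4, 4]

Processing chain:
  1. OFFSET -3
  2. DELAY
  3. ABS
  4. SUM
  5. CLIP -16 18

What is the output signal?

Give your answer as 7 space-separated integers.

Input: [8, 5, 3, -1, 1, -4, 4]
Stage 1 (OFFSET -3): 8+-3=5, 5+-3=2, 3+-3=0, -1+-3=-4, 1+-3=-2, -4+-3=-7, 4+-3=1 -> [5, 2, 0, -4, -2, -7, 1]
Stage 2 (DELAY): [0, 5, 2, 0, -4, -2, -7] = [0, 5, 2, 0, -4, -2, -7] -> [0, 5, 2, 0, -4, -2, -7]
Stage 3 (ABS): |0|=0, |5|=5, |2|=2, |0|=0, |-4|=4, |-2|=2, |-7|=7 -> [0, 5, 2, 0, 4, 2, 7]
Stage 4 (SUM): sum[0..0]=0, sum[0..1]=5, sum[0..2]=7, sum[0..3]=7, sum[0..4]=11, sum[0..5]=13, sum[0..6]=20 -> [0, 5, 7, 7, 11, 13, 20]
Stage 5 (CLIP -16 18): clip(0,-16,18)=0, clip(5,-16,18)=5, clip(7,-16,18)=7, clip(7,-16,18)=7, clip(11,-16,18)=11, clip(13,-16,18)=13, clip(20,-16,18)=18 -> [0, 5, 7, 7, 11, 13, 18]

Answer: 0 5 7 7 11 13 18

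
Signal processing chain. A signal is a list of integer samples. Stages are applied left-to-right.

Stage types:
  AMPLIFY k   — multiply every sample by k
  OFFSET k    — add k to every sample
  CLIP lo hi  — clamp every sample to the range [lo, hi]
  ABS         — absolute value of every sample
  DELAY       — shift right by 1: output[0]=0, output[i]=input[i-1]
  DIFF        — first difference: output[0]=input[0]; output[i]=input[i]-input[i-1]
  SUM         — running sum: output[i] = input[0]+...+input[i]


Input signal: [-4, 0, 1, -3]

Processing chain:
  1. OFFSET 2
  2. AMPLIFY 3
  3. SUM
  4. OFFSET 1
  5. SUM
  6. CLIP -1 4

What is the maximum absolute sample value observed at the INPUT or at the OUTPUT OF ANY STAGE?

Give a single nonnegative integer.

Answer: 13

Derivation:
Input: [-4, 0, 1, -3] (max |s|=4)
Stage 1 (OFFSET 2): -4+2=-2, 0+2=2, 1+2=3, -3+2=-1 -> [-2, 2, 3, -1] (max |s|=3)
Stage 2 (AMPLIFY 3): -2*3=-6, 2*3=6, 3*3=9, -1*3=-3 -> [-6, 6, 9, -3] (max |s|=9)
Stage 3 (SUM): sum[0..0]=-6, sum[0..1]=0, sum[0..2]=9, sum[0..3]=6 -> [-6, 0, 9, 6] (max |s|=9)
Stage 4 (OFFSET 1): -6+1=-5, 0+1=1, 9+1=10, 6+1=7 -> [-5, 1, 10, 7] (max |s|=10)
Stage 5 (SUM): sum[0..0]=-5, sum[0..1]=-4, sum[0..2]=6, sum[0..3]=13 -> [-5, -4, 6, 13] (max |s|=13)
Stage 6 (CLIP -1 4): clip(-5,-1,4)=-1, clip(-4,-1,4)=-1, clip(6,-1,4)=4, clip(13,-1,4)=4 -> [-1, -1, 4, 4] (max |s|=4)
Overall max amplitude: 13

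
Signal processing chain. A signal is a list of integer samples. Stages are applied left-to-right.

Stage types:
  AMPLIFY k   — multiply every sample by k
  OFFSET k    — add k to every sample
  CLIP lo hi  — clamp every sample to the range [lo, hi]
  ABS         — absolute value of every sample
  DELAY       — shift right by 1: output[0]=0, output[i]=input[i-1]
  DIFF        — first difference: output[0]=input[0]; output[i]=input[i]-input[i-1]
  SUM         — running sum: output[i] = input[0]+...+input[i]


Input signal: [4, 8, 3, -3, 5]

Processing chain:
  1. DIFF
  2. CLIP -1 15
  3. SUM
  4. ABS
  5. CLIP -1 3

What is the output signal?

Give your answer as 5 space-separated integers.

Input: [4, 8, 3, -3, 5]
Stage 1 (DIFF): s[0]=4, 8-4=4, 3-8=-5, -3-3=-6, 5--3=8 -> [4, 4, -5, -6, 8]
Stage 2 (CLIP -1 15): clip(4,-1,15)=4, clip(4,-1,15)=4, clip(-5,-1,15)=-1, clip(-6,-1,15)=-1, clip(8,-1,15)=8 -> [4, 4, -1, -1, 8]
Stage 3 (SUM): sum[0..0]=4, sum[0..1]=8, sum[0..2]=7, sum[0..3]=6, sum[0..4]=14 -> [4, 8, 7, 6, 14]
Stage 4 (ABS): |4|=4, |8|=8, |7|=7, |6|=6, |14|=14 -> [4, 8, 7, 6, 14]
Stage 5 (CLIP -1 3): clip(4,-1,3)=3, clip(8,-1,3)=3, clip(7,-1,3)=3, clip(6,-1,3)=3, clip(14,-1,3)=3 -> [3, 3, 3, 3, 3]

Answer: 3 3 3 3 3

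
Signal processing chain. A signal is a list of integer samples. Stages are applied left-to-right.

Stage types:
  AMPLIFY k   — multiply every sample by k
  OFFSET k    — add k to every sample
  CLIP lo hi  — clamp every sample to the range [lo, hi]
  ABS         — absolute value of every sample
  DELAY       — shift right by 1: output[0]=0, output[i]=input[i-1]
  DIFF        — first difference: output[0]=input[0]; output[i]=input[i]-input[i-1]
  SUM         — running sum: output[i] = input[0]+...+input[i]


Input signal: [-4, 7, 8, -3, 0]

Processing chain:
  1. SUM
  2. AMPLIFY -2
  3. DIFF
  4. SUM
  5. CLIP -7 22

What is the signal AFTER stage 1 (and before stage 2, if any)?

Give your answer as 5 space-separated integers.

Input: [-4, 7, 8, -3, 0]
Stage 1 (SUM): sum[0..0]=-4, sum[0..1]=3, sum[0..2]=11, sum[0..3]=8, sum[0..4]=8 -> [-4, 3, 11, 8, 8]

Answer: -4 3 11 8 8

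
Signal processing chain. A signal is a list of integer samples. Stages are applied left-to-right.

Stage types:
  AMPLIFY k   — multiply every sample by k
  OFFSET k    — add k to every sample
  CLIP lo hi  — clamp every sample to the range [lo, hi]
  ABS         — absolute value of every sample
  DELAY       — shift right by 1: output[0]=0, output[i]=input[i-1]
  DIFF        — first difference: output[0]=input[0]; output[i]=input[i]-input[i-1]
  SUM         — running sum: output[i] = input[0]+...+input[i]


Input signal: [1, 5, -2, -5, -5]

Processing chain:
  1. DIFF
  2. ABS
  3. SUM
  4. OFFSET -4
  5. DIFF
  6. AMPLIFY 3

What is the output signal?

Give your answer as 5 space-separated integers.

Answer: -9 12 21 9 0

Derivation:
Input: [1, 5, -2, -5, -5]
Stage 1 (DIFF): s[0]=1, 5-1=4, -2-5=-7, -5--2=-3, -5--5=0 -> [1, 4, -7, -3, 0]
Stage 2 (ABS): |1|=1, |4|=4, |-7|=7, |-3|=3, |0|=0 -> [1, 4, 7, 3, 0]
Stage 3 (SUM): sum[0..0]=1, sum[0..1]=5, sum[0..2]=12, sum[0..3]=15, sum[0..4]=15 -> [1, 5, 12, 15, 15]
Stage 4 (OFFSET -4): 1+-4=-3, 5+-4=1, 12+-4=8, 15+-4=11, 15+-4=11 -> [-3, 1, 8, 11, 11]
Stage 5 (DIFF): s[0]=-3, 1--3=4, 8-1=7, 11-8=3, 11-11=0 -> [-3, 4, 7, 3, 0]
Stage 6 (AMPLIFY 3): -3*3=-9, 4*3=12, 7*3=21, 3*3=9, 0*3=0 -> [-9, 12, 21, 9, 0]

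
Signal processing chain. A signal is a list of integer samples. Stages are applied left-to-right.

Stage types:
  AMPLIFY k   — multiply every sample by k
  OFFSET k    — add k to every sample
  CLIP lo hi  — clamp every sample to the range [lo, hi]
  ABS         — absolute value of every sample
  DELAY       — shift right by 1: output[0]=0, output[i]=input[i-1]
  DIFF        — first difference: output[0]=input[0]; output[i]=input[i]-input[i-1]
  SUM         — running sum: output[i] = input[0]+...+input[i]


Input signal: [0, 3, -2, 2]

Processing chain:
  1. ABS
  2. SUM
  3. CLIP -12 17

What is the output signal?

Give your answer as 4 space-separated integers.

Answer: 0 3 5 7

Derivation:
Input: [0, 3, -2, 2]
Stage 1 (ABS): |0|=0, |3|=3, |-2|=2, |2|=2 -> [0, 3, 2, 2]
Stage 2 (SUM): sum[0..0]=0, sum[0..1]=3, sum[0..2]=5, sum[0..3]=7 -> [0, 3, 5, 7]
Stage 3 (CLIP -12 17): clip(0,-12,17)=0, clip(3,-12,17)=3, clip(5,-12,17)=5, clip(7,-12,17)=7 -> [0, 3, 5, 7]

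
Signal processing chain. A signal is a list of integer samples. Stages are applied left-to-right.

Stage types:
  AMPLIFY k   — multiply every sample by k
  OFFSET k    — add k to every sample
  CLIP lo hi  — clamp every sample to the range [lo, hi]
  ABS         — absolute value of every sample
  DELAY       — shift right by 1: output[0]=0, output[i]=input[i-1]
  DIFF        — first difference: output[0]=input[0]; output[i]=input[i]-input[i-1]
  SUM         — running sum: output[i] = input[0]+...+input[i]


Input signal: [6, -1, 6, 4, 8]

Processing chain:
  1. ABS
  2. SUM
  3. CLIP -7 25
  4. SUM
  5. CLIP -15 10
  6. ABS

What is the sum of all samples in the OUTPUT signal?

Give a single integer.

Answer: 46

Derivation:
Input: [6, -1, 6, 4, 8]
Stage 1 (ABS): |6|=6, |-1|=1, |6|=6, |4|=4, |8|=8 -> [6, 1, 6, 4, 8]
Stage 2 (SUM): sum[0..0]=6, sum[0..1]=7, sum[0..2]=13, sum[0..3]=17, sum[0..4]=25 -> [6, 7, 13, 17, 25]
Stage 3 (CLIP -7 25): clip(6,-7,25)=6, clip(7,-7,25)=7, clip(13,-7,25)=13, clip(17,-7,25)=17, clip(25,-7,25)=25 -> [6, 7, 13, 17, 25]
Stage 4 (SUM): sum[0..0]=6, sum[0..1]=13, sum[0..2]=26, sum[0..3]=43, sum[0..4]=68 -> [6, 13, 26, 43, 68]
Stage 5 (CLIP -15 10): clip(6,-15,10)=6, clip(13,-15,10)=10, clip(26,-15,10)=10, clip(43,-15,10)=10, clip(68,-15,10)=10 -> [6, 10, 10, 10, 10]
Stage 6 (ABS): |6|=6, |10|=10, |10|=10, |10|=10, |10|=10 -> [6, 10, 10, 10, 10]
Output sum: 46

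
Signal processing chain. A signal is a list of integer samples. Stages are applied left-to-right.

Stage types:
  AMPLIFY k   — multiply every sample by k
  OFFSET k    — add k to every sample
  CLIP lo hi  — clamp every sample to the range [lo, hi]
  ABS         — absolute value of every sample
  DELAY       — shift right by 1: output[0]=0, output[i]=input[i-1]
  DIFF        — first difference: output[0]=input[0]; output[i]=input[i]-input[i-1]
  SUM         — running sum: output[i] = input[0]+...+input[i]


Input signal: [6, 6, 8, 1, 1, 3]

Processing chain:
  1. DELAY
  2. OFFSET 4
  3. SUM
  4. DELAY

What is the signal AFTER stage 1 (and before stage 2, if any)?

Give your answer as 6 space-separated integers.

Answer: 0 6 6 8 1 1

Derivation:
Input: [6, 6, 8, 1, 1, 3]
Stage 1 (DELAY): [0, 6, 6, 8, 1, 1] = [0, 6, 6, 8, 1, 1] -> [0, 6, 6, 8, 1, 1]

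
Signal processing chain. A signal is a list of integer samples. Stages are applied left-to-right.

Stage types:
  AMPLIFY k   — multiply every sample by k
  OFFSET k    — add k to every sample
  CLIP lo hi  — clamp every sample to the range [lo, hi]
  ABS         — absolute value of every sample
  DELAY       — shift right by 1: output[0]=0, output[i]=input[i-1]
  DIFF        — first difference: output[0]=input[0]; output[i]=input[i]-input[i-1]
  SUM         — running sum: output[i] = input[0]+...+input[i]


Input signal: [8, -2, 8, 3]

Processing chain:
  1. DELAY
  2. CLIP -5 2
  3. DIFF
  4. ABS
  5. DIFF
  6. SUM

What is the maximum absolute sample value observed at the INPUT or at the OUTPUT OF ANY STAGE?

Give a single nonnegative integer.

Input: [8, -2, 8, 3] (max |s|=8)
Stage 1 (DELAY): [0, 8, -2, 8] = [0, 8, -2, 8] -> [0, 8, -2, 8] (max |s|=8)
Stage 2 (CLIP -5 2): clip(0,-5,2)=0, clip(8,-5,2)=2, clip(-2,-5,2)=-2, clip(8,-5,2)=2 -> [0, 2, -2, 2] (max |s|=2)
Stage 3 (DIFF): s[0]=0, 2-0=2, -2-2=-4, 2--2=4 -> [0, 2, -4, 4] (max |s|=4)
Stage 4 (ABS): |0|=0, |2|=2, |-4|=4, |4|=4 -> [0, 2, 4, 4] (max |s|=4)
Stage 5 (DIFF): s[0]=0, 2-0=2, 4-2=2, 4-4=0 -> [0, 2, 2, 0] (max |s|=2)
Stage 6 (SUM): sum[0..0]=0, sum[0..1]=2, sum[0..2]=4, sum[0..3]=4 -> [0, 2, 4, 4] (max |s|=4)
Overall max amplitude: 8

Answer: 8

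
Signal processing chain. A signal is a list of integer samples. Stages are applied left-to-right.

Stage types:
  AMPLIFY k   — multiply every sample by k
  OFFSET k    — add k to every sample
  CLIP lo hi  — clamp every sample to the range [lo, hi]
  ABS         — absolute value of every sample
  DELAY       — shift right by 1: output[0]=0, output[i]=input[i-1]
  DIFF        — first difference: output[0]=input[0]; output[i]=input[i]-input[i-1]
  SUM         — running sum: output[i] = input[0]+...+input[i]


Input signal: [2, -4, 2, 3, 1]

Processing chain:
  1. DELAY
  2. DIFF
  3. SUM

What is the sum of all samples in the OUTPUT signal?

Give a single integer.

Answer: 3

Derivation:
Input: [2, -4, 2, 3, 1]
Stage 1 (DELAY): [0, 2, -4, 2, 3] = [0, 2, -4, 2, 3] -> [0, 2, -4, 2, 3]
Stage 2 (DIFF): s[0]=0, 2-0=2, -4-2=-6, 2--4=6, 3-2=1 -> [0, 2, -6, 6, 1]
Stage 3 (SUM): sum[0..0]=0, sum[0..1]=2, sum[0..2]=-4, sum[0..3]=2, sum[0..4]=3 -> [0, 2, -4, 2, 3]
Output sum: 3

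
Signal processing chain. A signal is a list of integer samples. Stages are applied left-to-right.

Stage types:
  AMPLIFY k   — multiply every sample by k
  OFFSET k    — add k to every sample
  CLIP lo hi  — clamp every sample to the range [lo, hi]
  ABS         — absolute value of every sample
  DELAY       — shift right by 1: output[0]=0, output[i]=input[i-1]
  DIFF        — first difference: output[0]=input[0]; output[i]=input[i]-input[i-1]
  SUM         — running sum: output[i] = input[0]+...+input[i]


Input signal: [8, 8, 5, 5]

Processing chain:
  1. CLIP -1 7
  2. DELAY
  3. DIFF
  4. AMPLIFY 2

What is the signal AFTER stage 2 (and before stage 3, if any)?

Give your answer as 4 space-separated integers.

Input: [8, 8, 5, 5]
Stage 1 (CLIP -1 7): clip(8,-1,7)=7, clip(8,-1,7)=7, clip(5,-1,7)=5, clip(5,-1,7)=5 -> [7, 7, 5, 5]
Stage 2 (DELAY): [0, 7, 7, 5] = [0, 7, 7, 5] -> [0, 7, 7, 5]

Answer: 0 7 7 5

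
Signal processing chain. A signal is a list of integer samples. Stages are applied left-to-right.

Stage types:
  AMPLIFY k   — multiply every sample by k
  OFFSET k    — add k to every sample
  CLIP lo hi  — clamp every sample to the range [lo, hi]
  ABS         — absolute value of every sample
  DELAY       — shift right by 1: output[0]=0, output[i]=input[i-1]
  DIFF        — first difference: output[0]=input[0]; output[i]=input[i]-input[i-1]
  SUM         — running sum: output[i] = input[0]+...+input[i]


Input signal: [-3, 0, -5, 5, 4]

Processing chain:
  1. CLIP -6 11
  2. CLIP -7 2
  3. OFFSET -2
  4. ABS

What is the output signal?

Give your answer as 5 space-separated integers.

Answer: 5 2 7 0 0

Derivation:
Input: [-3, 0, -5, 5, 4]
Stage 1 (CLIP -6 11): clip(-3,-6,11)=-3, clip(0,-6,11)=0, clip(-5,-6,11)=-5, clip(5,-6,11)=5, clip(4,-6,11)=4 -> [-3, 0, -5, 5, 4]
Stage 2 (CLIP -7 2): clip(-3,-7,2)=-3, clip(0,-7,2)=0, clip(-5,-7,2)=-5, clip(5,-7,2)=2, clip(4,-7,2)=2 -> [-3, 0, -5, 2, 2]
Stage 3 (OFFSET -2): -3+-2=-5, 0+-2=-2, -5+-2=-7, 2+-2=0, 2+-2=0 -> [-5, -2, -7, 0, 0]
Stage 4 (ABS): |-5|=5, |-2|=2, |-7|=7, |0|=0, |0|=0 -> [5, 2, 7, 0, 0]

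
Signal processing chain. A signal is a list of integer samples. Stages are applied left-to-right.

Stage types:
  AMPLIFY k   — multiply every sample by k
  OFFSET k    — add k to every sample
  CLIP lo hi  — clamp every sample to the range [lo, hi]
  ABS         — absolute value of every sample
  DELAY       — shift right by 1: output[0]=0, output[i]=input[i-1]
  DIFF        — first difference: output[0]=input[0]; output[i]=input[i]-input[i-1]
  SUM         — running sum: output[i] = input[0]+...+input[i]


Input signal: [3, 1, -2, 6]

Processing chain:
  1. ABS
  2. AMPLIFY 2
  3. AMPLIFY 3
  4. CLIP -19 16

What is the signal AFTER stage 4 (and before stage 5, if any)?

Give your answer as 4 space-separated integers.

Answer: 16 6 12 16

Derivation:
Input: [3, 1, -2, 6]
Stage 1 (ABS): |3|=3, |1|=1, |-2|=2, |6|=6 -> [3, 1, 2, 6]
Stage 2 (AMPLIFY 2): 3*2=6, 1*2=2, 2*2=4, 6*2=12 -> [6, 2, 4, 12]
Stage 3 (AMPLIFY 3): 6*3=18, 2*3=6, 4*3=12, 12*3=36 -> [18, 6, 12, 36]
Stage 4 (CLIP -19 16): clip(18,-19,16)=16, clip(6,-19,16)=6, clip(12,-19,16)=12, clip(36,-19,16)=16 -> [16, 6, 12, 16]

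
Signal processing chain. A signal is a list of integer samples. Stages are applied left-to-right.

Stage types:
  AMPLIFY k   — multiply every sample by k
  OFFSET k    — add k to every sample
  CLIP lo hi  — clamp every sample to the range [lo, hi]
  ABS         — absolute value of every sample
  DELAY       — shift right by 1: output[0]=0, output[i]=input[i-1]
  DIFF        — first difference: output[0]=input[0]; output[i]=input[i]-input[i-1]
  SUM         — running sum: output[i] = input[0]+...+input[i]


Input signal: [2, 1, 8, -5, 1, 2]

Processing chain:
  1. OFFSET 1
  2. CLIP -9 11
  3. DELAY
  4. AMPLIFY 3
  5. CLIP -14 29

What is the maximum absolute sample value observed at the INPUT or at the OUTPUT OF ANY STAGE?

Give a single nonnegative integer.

Input: [2, 1, 8, -5, 1, 2] (max |s|=8)
Stage 1 (OFFSET 1): 2+1=3, 1+1=2, 8+1=9, -5+1=-4, 1+1=2, 2+1=3 -> [3, 2, 9, -4, 2, 3] (max |s|=9)
Stage 2 (CLIP -9 11): clip(3,-9,11)=3, clip(2,-9,11)=2, clip(9,-9,11)=9, clip(-4,-9,11)=-4, clip(2,-9,11)=2, clip(3,-9,11)=3 -> [3, 2, 9, -4, 2, 3] (max |s|=9)
Stage 3 (DELAY): [0, 3, 2, 9, -4, 2] = [0, 3, 2, 9, -4, 2] -> [0, 3, 2, 9, -4, 2] (max |s|=9)
Stage 4 (AMPLIFY 3): 0*3=0, 3*3=9, 2*3=6, 9*3=27, -4*3=-12, 2*3=6 -> [0, 9, 6, 27, -12, 6] (max |s|=27)
Stage 5 (CLIP -14 29): clip(0,-14,29)=0, clip(9,-14,29)=9, clip(6,-14,29)=6, clip(27,-14,29)=27, clip(-12,-14,29)=-12, clip(6,-14,29)=6 -> [0, 9, 6, 27, -12, 6] (max |s|=27)
Overall max amplitude: 27

Answer: 27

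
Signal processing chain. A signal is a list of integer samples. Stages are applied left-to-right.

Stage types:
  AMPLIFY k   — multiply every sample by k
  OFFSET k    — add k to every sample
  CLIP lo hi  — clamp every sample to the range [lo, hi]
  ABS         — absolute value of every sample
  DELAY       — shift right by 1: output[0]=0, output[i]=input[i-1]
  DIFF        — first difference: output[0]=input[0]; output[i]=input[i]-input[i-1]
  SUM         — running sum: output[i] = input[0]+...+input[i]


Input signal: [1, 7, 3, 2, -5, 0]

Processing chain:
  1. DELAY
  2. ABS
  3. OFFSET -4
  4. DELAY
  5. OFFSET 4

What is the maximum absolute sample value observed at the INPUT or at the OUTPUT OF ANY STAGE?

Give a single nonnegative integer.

Input: [1, 7, 3, 2, -5, 0] (max |s|=7)
Stage 1 (DELAY): [0, 1, 7, 3, 2, -5] = [0, 1, 7, 3, 2, -5] -> [0, 1, 7, 3, 2, -5] (max |s|=7)
Stage 2 (ABS): |0|=0, |1|=1, |7|=7, |3|=3, |2|=2, |-5|=5 -> [0, 1, 7, 3, 2, 5] (max |s|=7)
Stage 3 (OFFSET -4): 0+-4=-4, 1+-4=-3, 7+-4=3, 3+-4=-1, 2+-4=-2, 5+-4=1 -> [-4, -3, 3, -1, -2, 1] (max |s|=4)
Stage 4 (DELAY): [0, -4, -3, 3, -1, -2] = [0, -4, -3, 3, -1, -2] -> [0, -4, -3, 3, -1, -2] (max |s|=4)
Stage 5 (OFFSET 4): 0+4=4, -4+4=0, -3+4=1, 3+4=7, -1+4=3, -2+4=2 -> [4, 0, 1, 7, 3, 2] (max |s|=7)
Overall max amplitude: 7

Answer: 7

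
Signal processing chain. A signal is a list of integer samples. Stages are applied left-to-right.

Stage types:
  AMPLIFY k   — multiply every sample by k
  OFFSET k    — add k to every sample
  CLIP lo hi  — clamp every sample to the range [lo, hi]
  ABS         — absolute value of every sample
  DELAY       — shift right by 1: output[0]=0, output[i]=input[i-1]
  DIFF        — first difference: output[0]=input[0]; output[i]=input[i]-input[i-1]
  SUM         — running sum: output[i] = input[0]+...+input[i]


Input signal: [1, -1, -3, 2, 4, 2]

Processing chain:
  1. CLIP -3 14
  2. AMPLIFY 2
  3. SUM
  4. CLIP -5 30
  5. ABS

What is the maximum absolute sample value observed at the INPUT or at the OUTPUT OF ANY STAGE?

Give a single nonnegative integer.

Input: [1, -1, -3, 2, 4, 2] (max |s|=4)
Stage 1 (CLIP -3 14): clip(1,-3,14)=1, clip(-1,-3,14)=-1, clip(-3,-3,14)=-3, clip(2,-3,14)=2, clip(4,-3,14)=4, clip(2,-3,14)=2 -> [1, -1, -3, 2, 4, 2] (max |s|=4)
Stage 2 (AMPLIFY 2): 1*2=2, -1*2=-2, -3*2=-6, 2*2=4, 4*2=8, 2*2=4 -> [2, -2, -6, 4, 8, 4] (max |s|=8)
Stage 3 (SUM): sum[0..0]=2, sum[0..1]=0, sum[0..2]=-6, sum[0..3]=-2, sum[0..4]=6, sum[0..5]=10 -> [2, 0, -6, -2, 6, 10] (max |s|=10)
Stage 4 (CLIP -5 30): clip(2,-5,30)=2, clip(0,-5,30)=0, clip(-6,-5,30)=-5, clip(-2,-5,30)=-2, clip(6,-5,30)=6, clip(10,-5,30)=10 -> [2, 0, -5, -2, 6, 10] (max |s|=10)
Stage 5 (ABS): |2|=2, |0|=0, |-5|=5, |-2|=2, |6|=6, |10|=10 -> [2, 0, 5, 2, 6, 10] (max |s|=10)
Overall max amplitude: 10

Answer: 10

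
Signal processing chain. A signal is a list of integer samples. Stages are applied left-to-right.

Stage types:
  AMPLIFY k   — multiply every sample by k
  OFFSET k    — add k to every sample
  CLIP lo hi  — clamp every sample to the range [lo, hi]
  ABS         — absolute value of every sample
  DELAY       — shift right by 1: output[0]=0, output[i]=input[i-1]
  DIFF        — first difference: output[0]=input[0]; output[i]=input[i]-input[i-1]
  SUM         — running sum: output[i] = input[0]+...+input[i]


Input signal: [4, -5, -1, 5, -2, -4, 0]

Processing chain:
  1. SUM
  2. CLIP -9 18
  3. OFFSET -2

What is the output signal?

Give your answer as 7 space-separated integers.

Input: [4, -5, -1, 5, -2, -4, 0]
Stage 1 (SUM): sum[0..0]=4, sum[0..1]=-1, sum[0..2]=-2, sum[0..3]=3, sum[0..4]=1, sum[0..5]=-3, sum[0..6]=-3 -> [4, -1, -2, 3, 1, -3, -3]
Stage 2 (CLIP -9 18): clip(4,-9,18)=4, clip(-1,-9,18)=-1, clip(-2,-9,18)=-2, clip(3,-9,18)=3, clip(1,-9,18)=1, clip(-3,-9,18)=-3, clip(-3,-9,18)=-3 -> [4, -1, -2, 3, 1, -3, -3]
Stage 3 (OFFSET -2): 4+-2=2, -1+-2=-3, -2+-2=-4, 3+-2=1, 1+-2=-1, -3+-2=-5, -3+-2=-5 -> [2, -3, -4, 1, -1, -5, -5]

Answer: 2 -3 -4 1 -1 -5 -5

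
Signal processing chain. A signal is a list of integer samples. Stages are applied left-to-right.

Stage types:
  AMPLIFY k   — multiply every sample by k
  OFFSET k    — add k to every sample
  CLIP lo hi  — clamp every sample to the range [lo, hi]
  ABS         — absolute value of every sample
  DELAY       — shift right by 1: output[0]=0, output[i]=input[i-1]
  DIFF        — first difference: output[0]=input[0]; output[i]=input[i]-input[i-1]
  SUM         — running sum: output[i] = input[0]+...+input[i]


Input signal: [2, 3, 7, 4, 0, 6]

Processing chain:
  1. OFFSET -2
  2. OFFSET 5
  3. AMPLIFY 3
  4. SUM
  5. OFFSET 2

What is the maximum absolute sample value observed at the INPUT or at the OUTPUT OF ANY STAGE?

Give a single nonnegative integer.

Answer: 122

Derivation:
Input: [2, 3, 7, 4, 0, 6] (max |s|=7)
Stage 1 (OFFSET -2): 2+-2=0, 3+-2=1, 7+-2=5, 4+-2=2, 0+-2=-2, 6+-2=4 -> [0, 1, 5, 2, -2, 4] (max |s|=5)
Stage 2 (OFFSET 5): 0+5=5, 1+5=6, 5+5=10, 2+5=7, -2+5=3, 4+5=9 -> [5, 6, 10, 7, 3, 9] (max |s|=10)
Stage 3 (AMPLIFY 3): 5*3=15, 6*3=18, 10*3=30, 7*3=21, 3*3=9, 9*3=27 -> [15, 18, 30, 21, 9, 27] (max |s|=30)
Stage 4 (SUM): sum[0..0]=15, sum[0..1]=33, sum[0..2]=63, sum[0..3]=84, sum[0..4]=93, sum[0..5]=120 -> [15, 33, 63, 84, 93, 120] (max |s|=120)
Stage 5 (OFFSET 2): 15+2=17, 33+2=35, 63+2=65, 84+2=86, 93+2=95, 120+2=122 -> [17, 35, 65, 86, 95, 122] (max |s|=122)
Overall max amplitude: 122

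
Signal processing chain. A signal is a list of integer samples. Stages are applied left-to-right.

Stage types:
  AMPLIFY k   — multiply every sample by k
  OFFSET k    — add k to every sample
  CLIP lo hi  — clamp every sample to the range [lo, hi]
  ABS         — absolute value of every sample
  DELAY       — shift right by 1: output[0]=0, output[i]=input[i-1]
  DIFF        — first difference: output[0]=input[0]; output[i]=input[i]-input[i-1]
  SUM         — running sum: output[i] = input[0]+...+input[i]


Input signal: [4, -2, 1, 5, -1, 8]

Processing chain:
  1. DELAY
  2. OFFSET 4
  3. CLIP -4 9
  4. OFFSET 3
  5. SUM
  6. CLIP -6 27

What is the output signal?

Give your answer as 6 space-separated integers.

Input: [4, -2, 1, 5, -1, 8]
Stage 1 (DELAY): [0, 4, -2, 1, 5, -1] = [0, 4, -2, 1, 5, -1] -> [0, 4, -2, 1, 5, -1]
Stage 2 (OFFSET 4): 0+4=4, 4+4=8, -2+4=2, 1+4=5, 5+4=9, -1+4=3 -> [4, 8, 2, 5, 9, 3]
Stage 3 (CLIP -4 9): clip(4,-4,9)=4, clip(8,-4,9)=8, clip(2,-4,9)=2, clip(5,-4,9)=5, clip(9,-4,9)=9, clip(3,-4,9)=3 -> [4, 8, 2, 5, 9, 3]
Stage 4 (OFFSET 3): 4+3=7, 8+3=11, 2+3=5, 5+3=8, 9+3=12, 3+3=6 -> [7, 11, 5, 8, 12, 6]
Stage 5 (SUM): sum[0..0]=7, sum[0..1]=18, sum[0..2]=23, sum[0..3]=31, sum[0..4]=43, sum[0..5]=49 -> [7, 18, 23, 31, 43, 49]
Stage 6 (CLIP -6 27): clip(7,-6,27)=7, clip(18,-6,27)=18, clip(23,-6,27)=23, clip(31,-6,27)=27, clip(43,-6,27)=27, clip(49,-6,27)=27 -> [7, 18, 23, 27, 27, 27]

Answer: 7 18 23 27 27 27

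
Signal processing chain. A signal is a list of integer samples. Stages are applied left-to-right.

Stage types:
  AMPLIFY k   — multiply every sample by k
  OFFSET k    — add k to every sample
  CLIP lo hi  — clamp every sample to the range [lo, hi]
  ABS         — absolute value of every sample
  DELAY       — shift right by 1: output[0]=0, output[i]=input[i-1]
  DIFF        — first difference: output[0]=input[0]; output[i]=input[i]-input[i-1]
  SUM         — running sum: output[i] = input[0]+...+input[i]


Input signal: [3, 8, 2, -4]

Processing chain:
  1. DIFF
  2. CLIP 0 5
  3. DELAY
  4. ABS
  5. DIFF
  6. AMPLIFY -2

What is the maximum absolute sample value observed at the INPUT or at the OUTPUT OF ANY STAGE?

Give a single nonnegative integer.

Answer: 10

Derivation:
Input: [3, 8, 2, -4] (max |s|=8)
Stage 1 (DIFF): s[0]=3, 8-3=5, 2-8=-6, -4-2=-6 -> [3, 5, -6, -6] (max |s|=6)
Stage 2 (CLIP 0 5): clip(3,0,5)=3, clip(5,0,5)=5, clip(-6,0,5)=0, clip(-6,0,5)=0 -> [3, 5, 0, 0] (max |s|=5)
Stage 3 (DELAY): [0, 3, 5, 0] = [0, 3, 5, 0] -> [0, 3, 5, 0] (max |s|=5)
Stage 4 (ABS): |0|=0, |3|=3, |5|=5, |0|=0 -> [0, 3, 5, 0] (max |s|=5)
Stage 5 (DIFF): s[0]=0, 3-0=3, 5-3=2, 0-5=-5 -> [0, 3, 2, -5] (max |s|=5)
Stage 6 (AMPLIFY -2): 0*-2=0, 3*-2=-6, 2*-2=-4, -5*-2=10 -> [0, -6, -4, 10] (max |s|=10)
Overall max amplitude: 10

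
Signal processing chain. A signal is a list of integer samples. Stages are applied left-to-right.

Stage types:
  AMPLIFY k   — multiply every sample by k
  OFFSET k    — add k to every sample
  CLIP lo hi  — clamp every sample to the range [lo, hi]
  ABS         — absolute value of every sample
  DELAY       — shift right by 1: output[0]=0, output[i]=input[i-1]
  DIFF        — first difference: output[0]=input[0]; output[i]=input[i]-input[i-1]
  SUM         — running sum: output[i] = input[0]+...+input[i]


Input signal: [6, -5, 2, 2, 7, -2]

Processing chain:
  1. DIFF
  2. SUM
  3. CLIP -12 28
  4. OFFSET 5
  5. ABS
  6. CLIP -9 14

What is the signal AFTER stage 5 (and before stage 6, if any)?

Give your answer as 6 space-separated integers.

Input: [6, -5, 2, 2, 7, -2]
Stage 1 (DIFF): s[0]=6, -5-6=-11, 2--5=7, 2-2=0, 7-2=5, -2-7=-9 -> [6, -11, 7, 0, 5, -9]
Stage 2 (SUM): sum[0..0]=6, sum[0..1]=-5, sum[0..2]=2, sum[0..3]=2, sum[0..4]=7, sum[0..5]=-2 -> [6, -5, 2, 2, 7, -2]
Stage 3 (CLIP -12 28): clip(6,-12,28)=6, clip(-5,-12,28)=-5, clip(2,-12,28)=2, clip(2,-12,28)=2, clip(7,-12,28)=7, clip(-2,-12,28)=-2 -> [6, -5, 2, 2, 7, -2]
Stage 4 (OFFSET 5): 6+5=11, -5+5=0, 2+5=7, 2+5=7, 7+5=12, -2+5=3 -> [11, 0, 7, 7, 12, 3]
Stage 5 (ABS): |11|=11, |0|=0, |7|=7, |7|=7, |12|=12, |3|=3 -> [11, 0, 7, 7, 12, 3]

Answer: 11 0 7 7 12 3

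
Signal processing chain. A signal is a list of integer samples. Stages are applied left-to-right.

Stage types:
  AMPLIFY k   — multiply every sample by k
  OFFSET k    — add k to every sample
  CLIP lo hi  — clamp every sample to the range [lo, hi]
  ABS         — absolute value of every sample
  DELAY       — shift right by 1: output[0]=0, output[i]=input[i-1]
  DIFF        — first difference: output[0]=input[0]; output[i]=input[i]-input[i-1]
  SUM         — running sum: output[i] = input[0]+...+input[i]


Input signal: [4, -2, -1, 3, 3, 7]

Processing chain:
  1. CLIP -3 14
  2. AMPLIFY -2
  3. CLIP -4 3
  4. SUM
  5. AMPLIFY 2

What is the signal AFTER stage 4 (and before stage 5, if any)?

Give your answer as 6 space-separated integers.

Input: [4, -2, -1, 3, 3, 7]
Stage 1 (CLIP -3 14): clip(4,-3,14)=4, clip(-2,-3,14)=-2, clip(-1,-3,14)=-1, clip(3,-3,14)=3, clip(3,-3,14)=3, clip(7,-3,14)=7 -> [4, -2, -1, 3, 3, 7]
Stage 2 (AMPLIFY -2): 4*-2=-8, -2*-2=4, -1*-2=2, 3*-2=-6, 3*-2=-6, 7*-2=-14 -> [-8, 4, 2, -6, -6, -14]
Stage 3 (CLIP -4 3): clip(-8,-4,3)=-4, clip(4,-4,3)=3, clip(2,-4,3)=2, clip(-6,-4,3)=-4, clip(-6,-4,3)=-4, clip(-14,-4,3)=-4 -> [-4, 3, 2, -4, -4, -4]
Stage 4 (SUM): sum[0..0]=-4, sum[0..1]=-1, sum[0..2]=1, sum[0..3]=-3, sum[0..4]=-7, sum[0..5]=-11 -> [-4, -1, 1, -3, -7, -11]

Answer: -4 -1 1 -3 -7 -11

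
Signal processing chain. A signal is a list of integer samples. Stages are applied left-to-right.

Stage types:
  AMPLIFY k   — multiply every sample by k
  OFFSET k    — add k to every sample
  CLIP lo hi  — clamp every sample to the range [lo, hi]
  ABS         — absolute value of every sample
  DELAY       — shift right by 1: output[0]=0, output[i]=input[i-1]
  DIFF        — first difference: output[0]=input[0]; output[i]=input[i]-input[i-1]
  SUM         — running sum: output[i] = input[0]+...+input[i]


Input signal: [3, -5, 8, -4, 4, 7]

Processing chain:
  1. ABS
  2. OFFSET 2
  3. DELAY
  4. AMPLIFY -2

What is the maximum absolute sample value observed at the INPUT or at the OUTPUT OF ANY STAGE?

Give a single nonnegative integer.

Input: [3, -5, 8, -4, 4, 7] (max |s|=8)
Stage 1 (ABS): |3|=3, |-5|=5, |8|=8, |-4|=4, |4|=4, |7|=7 -> [3, 5, 8, 4, 4, 7] (max |s|=8)
Stage 2 (OFFSET 2): 3+2=5, 5+2=7, 8+2=10, 4+2=6, 4+2=6, 7+2=9 -> [5, 7, 10, 6, 6, 9] (max |s|=10)
Stage 3 (DELAY): [0, 5, 7, 10, 6, 6] = [0, 5, 7, 10, 6, 6] -> [0, 5, 7, 10, 6, 6] (max |s|=10)
Stage 4 (AMPLIFY -2): 0*-2=0, 5*-2=-10, 7*-2=-14, 10*-2=-20, 6*-2=-12, 6*-2=-12 -> [0, -10, -14, -20, -12, -12] (max |s|=20)
Overall max amplitude: 20

Answer: 20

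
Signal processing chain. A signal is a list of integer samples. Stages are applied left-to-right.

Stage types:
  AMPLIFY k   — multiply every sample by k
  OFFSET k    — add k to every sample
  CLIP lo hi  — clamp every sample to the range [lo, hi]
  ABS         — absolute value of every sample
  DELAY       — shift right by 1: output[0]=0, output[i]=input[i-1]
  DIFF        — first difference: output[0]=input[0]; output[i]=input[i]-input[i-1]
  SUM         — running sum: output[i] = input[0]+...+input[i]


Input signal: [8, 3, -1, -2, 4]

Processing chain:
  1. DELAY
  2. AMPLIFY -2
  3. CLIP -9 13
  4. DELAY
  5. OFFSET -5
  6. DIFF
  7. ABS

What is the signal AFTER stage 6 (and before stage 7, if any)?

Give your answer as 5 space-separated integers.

Answer: -5 0 -9 3 8

Derivation:
Input: [8, 3, -1, -2, 4]
Stage 1 (DELAY): [0, 8, 3, -1, -2] = [0, 8, 3, -1, -2] -> [0, 8, 3, -1, -2]
Stage 2 (AMPLIFY -2): 0*-2=0, 8*-2=-16, 3*-2=-6, -1*-2=2, -2*-2=4 -> [0, -16, -6, 2, 4]
Stage 3 (CLIP -9 13): clip(0,-9,13)=0, clip(-16,-9,13)=-9, clip(-6,-9,13)=-6, clip(2,-9,13)=2, clip(4,-9,13)=4 -> [0, -9, -6, 2, 4]
Stage 4 (DELAY): [0, 0, -9, -6, 2] = [0, 0, -9, -6, 2] -> [0, 0, -9, -6, 2]
Stage 5 (OFFSET -5): 0+-5=-5, 0+-5=-5, -9+-5=-14, -6+-5=-11, 2+-5=-3 -> [-5, -5, -14, -11, -3]
Stage 6 (DIFF): s[0]=-5, -5--5=0, -14--5=-9, -11--14=3, -3--11=8 -> [-5, 0, -9, 3, 8]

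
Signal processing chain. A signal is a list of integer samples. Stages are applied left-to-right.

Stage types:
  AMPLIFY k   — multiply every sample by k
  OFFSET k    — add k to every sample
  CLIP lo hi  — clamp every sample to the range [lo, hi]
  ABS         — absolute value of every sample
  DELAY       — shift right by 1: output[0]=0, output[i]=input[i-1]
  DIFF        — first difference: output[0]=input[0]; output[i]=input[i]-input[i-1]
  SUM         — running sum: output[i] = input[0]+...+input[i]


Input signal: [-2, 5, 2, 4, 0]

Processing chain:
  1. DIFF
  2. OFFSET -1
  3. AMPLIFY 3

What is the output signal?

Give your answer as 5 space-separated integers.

Answer: -9 18 -12 3 -15

Derivation:
Input: [-2, 5, 2, 4, 0]
Stage 1 (DIFF): s[0]=-2, 5--2=7, 2-5=-3, 4-2=2, 0-4=-4 -> [-2, 7, -3, 2, -4]
Stage 2 (OFFSET -1): -2+-1=-3, 7+-1=6, -3+-1=-4, 2+-1=1, -4+-1=-5 -> [-3, 6, -4, 1, -5]
Stage 3 (AMPLIFY 3): -3*3=-9, 6*3=18, -4*3=-12, 1*3=3, -5*3=-15 -> [-9, 18, -12, 3, -15]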